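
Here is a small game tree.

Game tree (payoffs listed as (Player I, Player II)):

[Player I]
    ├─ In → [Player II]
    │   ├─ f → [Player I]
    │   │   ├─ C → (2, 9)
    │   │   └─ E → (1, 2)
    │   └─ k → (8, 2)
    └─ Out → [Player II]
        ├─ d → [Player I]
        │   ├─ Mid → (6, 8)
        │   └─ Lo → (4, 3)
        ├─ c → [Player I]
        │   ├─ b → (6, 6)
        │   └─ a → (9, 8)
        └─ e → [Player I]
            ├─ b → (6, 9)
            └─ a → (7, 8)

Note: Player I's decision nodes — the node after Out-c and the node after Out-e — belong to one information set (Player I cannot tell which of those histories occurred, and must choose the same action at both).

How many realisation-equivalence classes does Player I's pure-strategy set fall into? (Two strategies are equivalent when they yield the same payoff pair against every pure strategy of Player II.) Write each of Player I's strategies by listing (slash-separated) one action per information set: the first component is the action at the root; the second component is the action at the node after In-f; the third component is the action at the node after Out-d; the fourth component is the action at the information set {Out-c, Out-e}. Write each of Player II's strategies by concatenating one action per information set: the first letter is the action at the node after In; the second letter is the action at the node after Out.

Player I has 16 pure strategies: In/C/Mid/b, In/C/Mid/a, In/C/Lo/b, In/C/Lo/a, In/E/Mid/b, In/E/Mid/a, In/E/Lo/b, In/E/Lo/a, Out/C/Mid/b, Out/C/Mid/a, Out/C/Lo/b, Out/C/Lo/a, Out/E/Mid/b, Out/E/Mid/a, Out/E/Lo/b, Out/E/Lo/a. Columns: fd, fc, fe, kd, kc, ke.
{In/C/Mid/b, In/C/Mid/a, In/C/Lo/b, In/C/Lo/a} → row (2,9) (2,9) (2,9) (8,2) (8,2) (8,2)
{In/E/Mid/b, In/E/Mid/a, In/E/Lo/b, In/E/Lo/a} → row (1,2) (1,2) (1,2) (8,2) (8,2) (8,2)
{Out/C/Mid/b, Out/E/Mid/b} → row (6,8) (6,6) (6,9) (6,8) (6,6) (6,9)
{Out/C/Mid/a, Out/E/Mid/a} → row (6,8) (9,8) (7,8) (6,8) (9,8) (7,8)
{Out/C/Lo/b, Out/E/Lo/b} → row (4,3) (6,6) (6,9) (4,3) (6,6) (6,9)
{Out/C/Lo/a, Out/E/Lo/a} → row (4,3) (9,8) (7,8) (4,3) (9,8) (7,8)
That's 6 distinct rows out of 16 strategies.

6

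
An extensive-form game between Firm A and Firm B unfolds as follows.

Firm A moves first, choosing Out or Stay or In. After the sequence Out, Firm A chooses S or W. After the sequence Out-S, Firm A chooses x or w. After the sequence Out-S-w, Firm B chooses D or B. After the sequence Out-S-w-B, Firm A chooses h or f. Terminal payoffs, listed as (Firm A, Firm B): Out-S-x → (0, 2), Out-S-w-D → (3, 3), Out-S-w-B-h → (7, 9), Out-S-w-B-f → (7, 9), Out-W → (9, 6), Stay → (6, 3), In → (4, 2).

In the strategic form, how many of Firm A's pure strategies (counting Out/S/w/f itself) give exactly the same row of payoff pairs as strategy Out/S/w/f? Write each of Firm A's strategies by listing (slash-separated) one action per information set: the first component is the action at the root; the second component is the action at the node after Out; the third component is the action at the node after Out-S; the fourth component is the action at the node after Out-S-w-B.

Row for Out/S/w/f (columns D, B): (3,3) (7,9).
Every one of Firm A's information sets is on the play path for some reply by Firm B when Firm A follows Out/S/w/f.
Even so, Out/S/w/h happens to produce the same payoff in every column — so 2 strategies share this row.

2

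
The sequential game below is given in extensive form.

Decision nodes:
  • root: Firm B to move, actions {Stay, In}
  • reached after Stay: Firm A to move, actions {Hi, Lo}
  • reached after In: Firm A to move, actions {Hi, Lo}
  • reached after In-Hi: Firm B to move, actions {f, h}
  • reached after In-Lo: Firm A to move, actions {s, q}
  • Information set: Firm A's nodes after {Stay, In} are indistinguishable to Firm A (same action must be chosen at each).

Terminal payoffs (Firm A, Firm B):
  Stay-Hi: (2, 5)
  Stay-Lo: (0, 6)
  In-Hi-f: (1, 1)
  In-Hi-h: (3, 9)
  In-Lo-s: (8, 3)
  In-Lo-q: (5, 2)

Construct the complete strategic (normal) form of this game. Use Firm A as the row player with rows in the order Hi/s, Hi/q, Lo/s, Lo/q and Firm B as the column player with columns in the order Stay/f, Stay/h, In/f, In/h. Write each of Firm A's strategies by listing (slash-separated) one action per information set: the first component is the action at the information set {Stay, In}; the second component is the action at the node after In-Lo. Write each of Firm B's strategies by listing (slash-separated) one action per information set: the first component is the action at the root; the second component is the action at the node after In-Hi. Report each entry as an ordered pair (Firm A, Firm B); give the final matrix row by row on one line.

Hi/s: (2,5) (2,5) (1,1) (3,9) | Hi/q: (2,5) (2,5) (1,1) (3,9) | Lo/s: (0,6) (0,6) (8,3) (8,3) | Lo/q: (0,6) (0,6) (5,2) (5,2)

       Stay/f   Stay/h     In/f     In/h
Hi/s    (2,5)    (2,5)    (1,1)    (3,9)
Hi/q    (2,5)    (2,5)    (1,1)    (3,9)
Lo/s    (0,6)    (0,6)    (8,3)    (8,3)
Lo/q    (0,6)    (0,6)    (5,2)    (5,2)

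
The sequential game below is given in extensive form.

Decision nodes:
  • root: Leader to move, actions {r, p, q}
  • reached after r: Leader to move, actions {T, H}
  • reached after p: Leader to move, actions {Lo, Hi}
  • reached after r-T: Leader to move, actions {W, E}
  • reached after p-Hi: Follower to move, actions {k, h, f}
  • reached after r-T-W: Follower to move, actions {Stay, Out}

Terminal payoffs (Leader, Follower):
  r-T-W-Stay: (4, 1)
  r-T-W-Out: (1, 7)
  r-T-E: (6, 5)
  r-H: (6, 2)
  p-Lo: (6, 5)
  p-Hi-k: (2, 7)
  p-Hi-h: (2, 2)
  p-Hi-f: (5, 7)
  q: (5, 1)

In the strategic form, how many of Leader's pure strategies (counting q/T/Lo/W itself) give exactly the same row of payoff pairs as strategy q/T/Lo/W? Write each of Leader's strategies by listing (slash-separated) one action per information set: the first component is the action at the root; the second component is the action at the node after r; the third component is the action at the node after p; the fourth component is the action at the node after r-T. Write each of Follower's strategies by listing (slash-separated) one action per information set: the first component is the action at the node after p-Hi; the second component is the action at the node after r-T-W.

Row for q/T/Lo/W (columns k/Stay, k/Out, h/Stay, h/Out, f/Stay, f/Out): (5,1) (5,1) (5,1) (5,1) (5,1) (5,1).
Under q/T/Lo/W, Leader's choice at the node after r and at the node after p and at the node after r-T can never be reached regardless of what Follower does, so varying those choices leaves every outcome unchanged.
Holding the reachable choices fixed and varying the unreachable ones freely already gives 2 × 2 × 2 = 8 equivalent strategies.
No other strategy reproduces this row, so those 8 are the full class: q/T/Lo/W, q/T/Lo/E, q/T/Hi/W, q/T/Hi/E, q/H/Lo/W, q/H/Lo/E, q/H/Hi/W, q/H/Hi/E.

8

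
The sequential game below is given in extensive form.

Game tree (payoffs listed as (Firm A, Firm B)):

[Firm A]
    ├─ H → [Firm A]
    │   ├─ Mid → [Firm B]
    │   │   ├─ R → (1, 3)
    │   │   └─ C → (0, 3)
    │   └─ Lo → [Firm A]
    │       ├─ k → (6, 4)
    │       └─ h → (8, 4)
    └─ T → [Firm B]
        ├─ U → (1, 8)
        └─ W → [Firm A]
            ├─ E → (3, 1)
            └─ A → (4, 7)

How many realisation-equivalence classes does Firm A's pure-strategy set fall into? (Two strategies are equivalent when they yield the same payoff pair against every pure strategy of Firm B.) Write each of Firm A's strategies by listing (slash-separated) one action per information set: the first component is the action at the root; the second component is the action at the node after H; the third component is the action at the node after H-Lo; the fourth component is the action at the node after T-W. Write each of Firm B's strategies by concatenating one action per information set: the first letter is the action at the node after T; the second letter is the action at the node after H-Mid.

Firm A has 16 pure strategies: H/Mid/k/E, H/Mid/k/A, H/Mid/h/E, H/Mid/h/A, H/Lo/k/E, H/Lo/k/A, H/Lo/h/E, H/Lo/h/A, T/Mid/k/E, T/Mid/k/A, T/Mid/h/E, T/Mid/h/A, T/Lo/k/E, T/Lo/k/A, T/Lo/h/E, T/Lo/h/A. Columns: UR, UC, WR, WC.
{H/Mid/k/E, H/Mid/k/A, H/Mid/h/E, H/Mid/h/A} → row (1,3) (0,3) (1,3) (0,3)
{H/Lo/k/E, H/Lo/k/A} → row (6,4) (6,4) (6,4) (6,4)
{H/Lo/h/E, H/Lo/h/A} → row (8,4) (8,4) (8,4) (8,4)
{T/Mid/k/E, T/Mid/h/E, T/Lo/k/E, T/Lo/h/E} → row (1,8) (1,8) (3,1) (3,1)
{T/Mid/k/A, T/Mid/h/A, T/Lo/k/A, T/Lo/h/A} → row (1,8) (1,8) (4,7) (4,7)
That's 5 distinct rows out of 16 strategies.

5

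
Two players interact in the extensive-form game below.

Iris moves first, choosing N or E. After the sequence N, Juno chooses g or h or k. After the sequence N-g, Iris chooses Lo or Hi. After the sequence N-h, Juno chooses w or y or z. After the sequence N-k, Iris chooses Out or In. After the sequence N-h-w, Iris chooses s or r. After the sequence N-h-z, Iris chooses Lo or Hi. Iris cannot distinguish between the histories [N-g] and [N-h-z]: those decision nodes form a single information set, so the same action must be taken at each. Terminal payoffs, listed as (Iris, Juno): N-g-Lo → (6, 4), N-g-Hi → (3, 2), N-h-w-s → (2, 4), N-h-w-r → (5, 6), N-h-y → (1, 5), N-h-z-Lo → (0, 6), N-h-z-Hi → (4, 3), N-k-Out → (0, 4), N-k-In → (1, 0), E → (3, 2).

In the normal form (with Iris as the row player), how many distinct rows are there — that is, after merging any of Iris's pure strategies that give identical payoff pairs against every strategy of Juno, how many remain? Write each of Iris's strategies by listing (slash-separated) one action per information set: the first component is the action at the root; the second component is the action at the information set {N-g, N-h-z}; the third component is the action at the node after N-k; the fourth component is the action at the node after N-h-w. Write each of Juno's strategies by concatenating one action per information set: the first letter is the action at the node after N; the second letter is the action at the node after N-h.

9

Iris has 16 pure strategies: N/Lo/Out/s, N/Lo/Out/r, N/Lo/In/s, N/Lo/In/r, N/Hi/Out/s, N/Hi/Out/r, N/Hi/In/s, N/Hi/In/r, E/Lo/Out/s, E/Lo/Out/r, E/Lo/In/s, E/Lo/In/r, E/Hi/Out/s, E/Hi/Out/r, E/Hi/In/s, E/Hi/In/r. Columns: gw, gy, gz, hw, hy, hz, kw, ky, kz.
{N/Lo/Out/s} → row (6,4) (6,4) (6,4) (2,4) (1,5) (0,6) (0,4) (0,4) (0,4)
{N/Lo/Out/r} → row (6,4) (6,4) (6,4) (5,6) (1,5) (0,6) (0,4) (0,4) (0,4)
{N/Lo/In/s} → row (6,4) (6,4) (6,4) (2,4) (1,5) (0,6) (1,0) (1,0) (1,0)
{N/Lo/In/r} → row (6,4) (6,4) (6,4) (5,6) (1,5) (0,6) (1,0) (1,0) (1,0)
{N/Hi/Out/s} → row (3,2) (3,2) (3,2) (2,4) (1,5) (4,3) (0,4) (0,4) (0,4)
{N/Hi/Out/r} → row (3,2) (3,2) (3,2) (5,6) (1,5) (4,3) (0,4) (0,4) (0,4)
{N/Hi/In/s} → row (3,2) (3,2) (3,2) (2,4) (1,5) (4,3) (1,0) (1,0) (1,0)
{N/Hi/In/r} → row (3,2) (3,2) (3,2) (5,6) (1,5) (4,3) (1,0) (1,0) (1,0)
{E/Lo/Out/s, E/Lo/Out/r, E/Lo/In/s, E/Lo/In/r, E/Hi/Out/s, E/Hi/Out/r, E/Hi/In/s, E/Hi/In/r} → row (3,2) (3,2) (3,2) (3,2) (3,2) (3,2) (3,2) (3,2) (3,2)
That's 9 distinct rows out of 16 strategies.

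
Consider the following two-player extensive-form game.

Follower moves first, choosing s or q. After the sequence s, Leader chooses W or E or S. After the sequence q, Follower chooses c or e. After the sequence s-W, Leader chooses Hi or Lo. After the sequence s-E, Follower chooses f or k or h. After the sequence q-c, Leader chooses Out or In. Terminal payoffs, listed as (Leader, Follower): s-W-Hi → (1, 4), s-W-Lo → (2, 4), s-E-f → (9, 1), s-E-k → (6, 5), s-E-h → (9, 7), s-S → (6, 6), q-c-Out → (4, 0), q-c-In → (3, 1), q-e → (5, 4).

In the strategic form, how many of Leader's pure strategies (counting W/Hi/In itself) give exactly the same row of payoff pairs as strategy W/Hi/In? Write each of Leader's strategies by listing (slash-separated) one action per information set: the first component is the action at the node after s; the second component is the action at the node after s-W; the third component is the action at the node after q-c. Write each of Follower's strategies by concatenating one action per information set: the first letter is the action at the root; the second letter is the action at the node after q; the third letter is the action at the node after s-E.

Row for W/Hi/In (columns scf, sck, sch, sef, sek, seh, qcf, qck, qch, qef, qek, qeh): (1,4) (1,4) (1,4) (1,4) (1,4) (1,4) (3,1) (3,1) (3,1) (5,4) (5,4) (5,4).
Every one of Leader's information sets is on the play path for some reply by Follower when Leader follows W/Hi/In.
Changing the action at any of them therefore changes at least one column, so only W/Hi/In itself gives this row.

1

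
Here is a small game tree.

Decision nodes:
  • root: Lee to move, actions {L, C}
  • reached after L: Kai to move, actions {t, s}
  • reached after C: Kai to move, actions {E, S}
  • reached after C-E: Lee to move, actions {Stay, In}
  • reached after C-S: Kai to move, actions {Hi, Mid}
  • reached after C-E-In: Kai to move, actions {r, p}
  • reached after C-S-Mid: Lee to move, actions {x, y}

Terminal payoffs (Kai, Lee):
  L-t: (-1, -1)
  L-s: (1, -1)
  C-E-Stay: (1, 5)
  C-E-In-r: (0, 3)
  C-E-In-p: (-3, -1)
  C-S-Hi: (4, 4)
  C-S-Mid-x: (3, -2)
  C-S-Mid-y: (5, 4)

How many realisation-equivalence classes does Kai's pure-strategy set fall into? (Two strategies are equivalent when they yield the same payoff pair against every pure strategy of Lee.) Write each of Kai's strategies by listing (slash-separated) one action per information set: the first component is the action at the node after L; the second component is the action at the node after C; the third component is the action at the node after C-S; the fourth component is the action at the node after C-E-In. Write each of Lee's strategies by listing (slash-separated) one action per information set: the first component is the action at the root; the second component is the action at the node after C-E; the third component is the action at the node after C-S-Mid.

Kai has 16 pure strategies: t/E/Hi/r, t/E/Hi/p, t/E/Mid/r, t/E/Mid/p, t/S/Hi/r, t/S/Hi/p, t/S/Mid/r, t/S/Mid/p, s/E/Hi/r, s/E/Hi/p, s/E/Mid/r, s/E/Mid/p, s/S/Hi/r, s/S/Hi/p, s/S/Mid/r, s/S/Mid/p. Columns: L/Stay/x, L/Stay/y, L/In/x, L/In/y, C/Stay/x, C/Stay/y, C/In/x, C/In/y.
{t/E/Hi/r, t/E/Mid/r} → row (-1,-1) (-1,-1) (-1,-1) (-1,-1) (1,5) (1,5) (0,3) (0,3)
{t/E/Hi/p, t/E/Mid/p} → row (-1,-1) (-1,-1) (-1,-1) (-1,-1) (1,5) (1,5) (-3,-1) (-3,-1)
{t/S/Hi/r, t/S/Hi/p} → row (-1,-1) (-1,-1) (-1,-1) (-1,-1) (4,4) (4,4) (4,4) (4,4)
{t/S/Mid/r, t/S/Mid/p} → row (-1,-1) (-1,-1) (-1,-1) (-1,-1) (3,-2) (5,4) (3,-2) (5,4)
{s/E/Hi/r, s/E/Mid/r} → row (1,-1) (1,-1) (1,-1) (1,-1) (1,5) (1,5) (0,3) (0,3)
{s/E/Hi/p, s/E/Mid/p} → row (1,-1) (1,-1) (1,-1) (1,-1) (1,5) (1,5) (-3,-1) (-3,-1)
{s/S/Hi/r, s/S/Hi/p} → row (1,-1) (1,-1) (1,-1) (1,-1) (4,4) (4,4) (4,4) (4,4)
{s/S/Mid/r, s/S/Mid/p} → row (1,-1) (1,-1) (1,-1) (1,-1) (3,-2) (5,4) (3,-2) (5,4)
That's 8 distinct rows out of 16 strategies.

8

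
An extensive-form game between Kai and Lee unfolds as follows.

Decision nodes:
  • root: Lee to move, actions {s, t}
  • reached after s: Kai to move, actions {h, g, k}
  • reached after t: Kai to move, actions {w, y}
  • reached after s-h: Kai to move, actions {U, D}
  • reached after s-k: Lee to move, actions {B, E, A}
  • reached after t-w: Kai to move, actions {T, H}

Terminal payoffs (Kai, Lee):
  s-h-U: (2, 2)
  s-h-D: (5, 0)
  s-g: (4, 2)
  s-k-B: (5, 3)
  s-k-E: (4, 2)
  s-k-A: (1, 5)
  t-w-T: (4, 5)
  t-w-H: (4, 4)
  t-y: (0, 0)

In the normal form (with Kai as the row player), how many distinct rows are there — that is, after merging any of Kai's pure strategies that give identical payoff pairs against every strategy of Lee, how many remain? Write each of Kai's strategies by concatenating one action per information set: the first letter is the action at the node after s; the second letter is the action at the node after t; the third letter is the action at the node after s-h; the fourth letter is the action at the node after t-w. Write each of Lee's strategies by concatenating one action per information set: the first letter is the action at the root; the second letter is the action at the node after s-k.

12

Kai has 24 pure strategies: hwUT, hwUH, hwDT, hwDH, hyUT, hyUH, hyDT, hyDH, gwUT, gwUH, gwDT, gwDH, gyUT, gyUH, gyDT, gyDH, kwUT, kwUH, kwDT, kwDH, kyUT, kyUH, kyDT, kyDH. Columns: sB, sE, sA, tB, tE, tA.
{hwUT} → row (2,2) (2,2) (2,2) (4,5) (4,5) (4,5)
{hwUH} → row (2,2) (2,2) (2,2) (4,4) (4,4) (4,4)
{hwDT} → row (5,0) (5,0) (5,0) (4,5) (4,5) (4,5)
{hwDH} → row (5,0) (5,0) (5,0) (4,4) (4,4) (4,4)
{hyUT, hyUH} → row (2,2) (2,2) (2,2) (0,0) (0,0) (0,0)
{hyDT, hyDH} → row (5,0) (5,0) (5,0) (0,0) (0,0) (0,0)
{gwUT, gwDT} → row (4,2) (4,2) (4,2) (4,5) (4,5) (4,5)
{gwUH, gwDH} → row (4,2) (4,2) (4,2) (4,4) (4,4) (4,4)
{gyUT, gyUH, gyDT, gyDH} → row (4,2) (4,2) (4,2) (0,0) (0,0) (0,0)
{kwUT, kwDT} → row (5,3) (4,2) (1,5) (4,5) (4,5) (4,5)
{kwUH, kwDH} → row (5,3) (4,2) (1,5) (4,4) (4,4) (4,4)
{kyUT, kyUH, kyDT, kyDH} → row (5,3) (4,2) (1,5) (0,0) (0,0) (0,0)
That's 12 distinct rows out of 24 strategies.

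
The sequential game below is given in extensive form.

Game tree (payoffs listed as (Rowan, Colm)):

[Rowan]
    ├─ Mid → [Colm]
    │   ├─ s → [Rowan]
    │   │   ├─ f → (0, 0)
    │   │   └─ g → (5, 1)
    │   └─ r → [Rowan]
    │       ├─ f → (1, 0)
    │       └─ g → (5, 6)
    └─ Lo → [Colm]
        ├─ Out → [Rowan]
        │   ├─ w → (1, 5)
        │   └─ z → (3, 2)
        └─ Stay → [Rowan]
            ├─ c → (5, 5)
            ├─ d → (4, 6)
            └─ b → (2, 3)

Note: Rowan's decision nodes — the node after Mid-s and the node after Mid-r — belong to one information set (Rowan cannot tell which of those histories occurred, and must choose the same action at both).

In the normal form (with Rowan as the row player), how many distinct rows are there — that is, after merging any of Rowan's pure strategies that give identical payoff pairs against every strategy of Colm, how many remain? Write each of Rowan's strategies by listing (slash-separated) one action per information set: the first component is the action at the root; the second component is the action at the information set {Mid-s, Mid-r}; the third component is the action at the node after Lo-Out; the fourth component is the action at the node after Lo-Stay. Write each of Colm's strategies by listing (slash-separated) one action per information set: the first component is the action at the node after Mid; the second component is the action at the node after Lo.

8

Rowan has 24 pure strategies: Mid/f/w/c, Mid/f/w/d, Mid/f/w/b, Mid/f/z/c, Mid/f/z/d, Mid/f/z/b, Mid/g/w/c, Mid/g/w/d, Mid/g/w/b, Mid/g/z/c, Mid/g/z/d, Mid/g/z/b, Lo/f/w/c, Lo/f/w/d, Lo/f/w/b, Lo/f/z/c, Lo/f/z/d, Lo/f/z/b, Lo/g/w/c, Lo/g/w/d, Lo/g/w/b, Lo/g/z/c, Lo/g/z/d, Lo/g/z/b. Columns: s/Out, s/Stay, r/Out, r/Stay.
{Mid/f/w/c, Mid/f/w/d, Mid/f/w/b, Mid/f/z/c, Mid/f/z/d, Mid/f/z/b} → row (0,0) (0,0) (1,0) (1,0)
{Mid/g/w/c, Mid/g/w/d, Mid/g/w/b, Mid/g/z/c, Mid/g/z/d, Mid/g/z/b} → row (5,1) (5,1) (5,6) (5,6)
{Lo/f/w/c, Lo/g/w/c} → row (1,5) (5,5) (1,5) (5,5)
{Lo/f/w/d, Lo/g/w/d} → row (1,5) (4,6) (1,5) (4,6)
{Lo/f/w/b, Lo/g/w/b} → row (1,5) (2,3) (1,5) (2,3)
{Lo/f/z/c, Lo/g/z/c} → row (3,2) (5,5) (3,2) (5,5)
{Lo/f/z/d, Lo/g/z/d} → row (3,2) (4,6) (3,2) (4,6)
{Lo/f/z/b, Lo/g/z/b} → row (3,2) (2,3) (3,2) (2,3)
That's 8 distinct rows out of 24 strategies.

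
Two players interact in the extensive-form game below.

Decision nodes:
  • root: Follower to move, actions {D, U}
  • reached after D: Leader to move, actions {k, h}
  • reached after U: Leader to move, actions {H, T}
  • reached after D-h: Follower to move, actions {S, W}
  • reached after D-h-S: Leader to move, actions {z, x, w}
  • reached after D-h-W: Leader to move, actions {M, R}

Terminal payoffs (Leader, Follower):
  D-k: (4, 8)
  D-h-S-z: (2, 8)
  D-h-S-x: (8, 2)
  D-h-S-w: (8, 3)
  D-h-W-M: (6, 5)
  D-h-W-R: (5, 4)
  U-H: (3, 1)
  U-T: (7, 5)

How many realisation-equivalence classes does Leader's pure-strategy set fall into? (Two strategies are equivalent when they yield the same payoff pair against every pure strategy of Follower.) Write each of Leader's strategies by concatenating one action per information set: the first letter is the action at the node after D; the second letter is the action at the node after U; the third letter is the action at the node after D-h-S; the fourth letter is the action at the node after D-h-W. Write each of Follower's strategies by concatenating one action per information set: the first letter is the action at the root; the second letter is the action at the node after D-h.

Leader has 24 pure strategies: kHzM, kHzR, kHxM, kHxR, kHwM, kHwR, kTzM, kTzR, kTxM, kTxR, kTwM, kTwR, hHzM, hHzR, hHxM, hHxR, hHwM, hHwR, hTzM, hTzR, hTxM, hTxR, hTwM, hTwR. Columns: DS, DW, US, UW.
{kHzM, kHzR, kHxM, kHxR, kHwM, kHwR} → row (4,8) (4,8) (3,1) (3,1)
{kTzM, kTzR, kTxM, kTxR, kTwM, kTwR} → row (4,8) (4,8) (7,5) (7,5)
{hHzM} → row (2,8) (6,5) (3,1) (3,1)
{hHzR} → row (2,8) (5,4) (3,1) (3,1)
{hHxM} → row (8,2) (6,5) (3,1) (3,1)
{hHxR} → row (8,2) (5,4) (3,1) (3,1)
{hHwM} → row (8,3) (6,5) (3,1) (3,1)
{hHwR} → row (8,3) (5,4) (3,1) (3,1)
{hTzM} → row (2,8) (6,5) (7,5) (7,5)
{hTzR} → row (2,8) (5,4) (7,5) (7,5)
{hTxM} → row (8,2) (6,5) (7,5) (7,5)
{hTxR} → row (8,2) (5,4) (7,5) (7,5)
{hTwM} → row (8,3) (6,5) (7,5) (7,5)
{hTwR} → row (8,3) (5,4) (7,5) (7,5)
That's 14 distinct rows out of 24 strategies.

14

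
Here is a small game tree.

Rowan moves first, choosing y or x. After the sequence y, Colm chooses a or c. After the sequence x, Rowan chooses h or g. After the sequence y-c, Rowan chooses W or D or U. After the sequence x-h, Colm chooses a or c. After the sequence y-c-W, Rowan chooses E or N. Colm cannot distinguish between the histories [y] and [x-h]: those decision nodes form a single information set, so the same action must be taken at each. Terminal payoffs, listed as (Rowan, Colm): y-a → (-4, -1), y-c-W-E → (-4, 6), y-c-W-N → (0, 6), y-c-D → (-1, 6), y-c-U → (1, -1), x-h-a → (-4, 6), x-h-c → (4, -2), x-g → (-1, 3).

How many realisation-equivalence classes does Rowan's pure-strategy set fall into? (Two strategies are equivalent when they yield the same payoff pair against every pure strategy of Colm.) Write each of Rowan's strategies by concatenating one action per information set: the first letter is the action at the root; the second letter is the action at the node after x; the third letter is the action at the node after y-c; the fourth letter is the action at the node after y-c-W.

Rowan has 24 pure strategies: yhWE, yhWN, yhDE, yhDN, yhUE, yhUN, ygWE, ygWN, ygDE, ygDN, ygUE, ygUN, xhWE, xhWN, xhDE, xhDN, xhUE, xhUN, xgWE, xgWN, xgDE, xgDN, xgUE, xgUN. Columns: a, c.
{yhWE, ygWE} → row (-4,-1) (-4,6)
{yhWN, ygWN} → row (-4,-1) (0,6)
{yhDE, yhDN, ygDE, ygDN} → row (-4,-1) (-1,6)
{yhUE, yhUN, ygUE, ygUN} → row (-4,-1) (1,-1)
{xhWE, xhWN, xhDE, xhDN, xhUE, xhUN} → row (-4,6) (4,-2)
{xgWE, xgWN, xgDE, xgDN, xgUE, xgUN} → row (-1,3) (-1,3)
That's 6 distinct rows out of 24 strategies.

6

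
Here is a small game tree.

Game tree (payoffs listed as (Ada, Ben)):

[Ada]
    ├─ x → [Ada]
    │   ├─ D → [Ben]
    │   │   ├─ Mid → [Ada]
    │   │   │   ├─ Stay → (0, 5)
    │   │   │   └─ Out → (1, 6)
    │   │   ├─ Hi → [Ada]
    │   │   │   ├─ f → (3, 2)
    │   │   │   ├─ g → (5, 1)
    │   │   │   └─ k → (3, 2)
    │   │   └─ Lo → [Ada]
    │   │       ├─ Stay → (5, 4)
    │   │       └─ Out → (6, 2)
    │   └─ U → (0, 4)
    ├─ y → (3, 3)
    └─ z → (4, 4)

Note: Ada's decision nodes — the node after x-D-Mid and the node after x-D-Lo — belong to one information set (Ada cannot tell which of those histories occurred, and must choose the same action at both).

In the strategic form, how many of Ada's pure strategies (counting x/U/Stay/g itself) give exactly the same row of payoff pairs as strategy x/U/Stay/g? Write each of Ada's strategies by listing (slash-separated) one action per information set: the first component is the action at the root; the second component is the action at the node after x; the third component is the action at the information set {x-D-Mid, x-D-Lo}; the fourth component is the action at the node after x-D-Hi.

Row for x/U/Stay/g (columns Mid, Hi, Lo): (0,4) (0,4) (0,4).
Under x/U/Stay/g, Ada's choice at the information set {x-D-Mid, x-D-Lo} and at the node after x-D-Hi can never be reached regardless of what Ben does, so varying those choices leaves every outcome unchanged.
Holding the reachable choices fixed and varying the unreachable ones freely already gives 2 × 3 = 6 equivalent strategies.
No other strategy reproduces this row, so those 6 are the full class: x/U/Stay/f, x/U/Stay/g, x/U/Stay/k, x/U/Out/f, x/U/Out/g, x/U/Out/k.

6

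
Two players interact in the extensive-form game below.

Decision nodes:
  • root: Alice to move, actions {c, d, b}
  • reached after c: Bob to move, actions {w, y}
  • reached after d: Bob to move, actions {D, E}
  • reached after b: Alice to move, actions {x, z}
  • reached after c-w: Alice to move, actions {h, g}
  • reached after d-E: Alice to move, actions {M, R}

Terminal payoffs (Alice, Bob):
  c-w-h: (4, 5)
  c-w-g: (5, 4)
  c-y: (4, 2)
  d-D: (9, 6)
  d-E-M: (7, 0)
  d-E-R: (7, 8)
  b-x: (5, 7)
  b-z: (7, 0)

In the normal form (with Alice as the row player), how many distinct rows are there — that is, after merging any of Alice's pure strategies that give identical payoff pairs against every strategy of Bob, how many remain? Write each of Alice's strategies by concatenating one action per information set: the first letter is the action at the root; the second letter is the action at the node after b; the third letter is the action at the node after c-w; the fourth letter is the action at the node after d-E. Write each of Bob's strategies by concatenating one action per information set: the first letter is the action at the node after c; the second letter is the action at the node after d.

Alice has 24 pure strategies: cxhM, cxhR, cxgM, cxgR, czhM, czhR, czgM, czgR, dxhM, dxhR, dxgM, dxgR, dzhM, dzhR, dzgM, dzgR, bxhM, bxhR, bxgM, bxgR, bzhM, bzhR, bzgM, bzgR. Columns: wD, wE, yD, yE.
{cxhM, cxhR, czhM, czhR} → row (4,5) (4,5) (4,2) (4,2)
{cxgM, cxgR, czgM, czgR} → row (5,4) (5,4) (4,2) (4,2)
{dxhM, dxgM, dzhM, dzgM} → row (9,6) (7,0) (9,6) (7,0)
{dxhR, dxgR, dzhR, dzgR} → row (9,6) (7,8) (9,6) (7,8)
{bxhM, bxhR, bxgM, bxgR} → row (5,7) (5,7) (5,7) (5,7)
{bzhM, bzhR, bzgM, bzgR} → row (7,0) (7,0) (7,0) (7,0)
That's 6 distinct rows out of 24 strategies.

6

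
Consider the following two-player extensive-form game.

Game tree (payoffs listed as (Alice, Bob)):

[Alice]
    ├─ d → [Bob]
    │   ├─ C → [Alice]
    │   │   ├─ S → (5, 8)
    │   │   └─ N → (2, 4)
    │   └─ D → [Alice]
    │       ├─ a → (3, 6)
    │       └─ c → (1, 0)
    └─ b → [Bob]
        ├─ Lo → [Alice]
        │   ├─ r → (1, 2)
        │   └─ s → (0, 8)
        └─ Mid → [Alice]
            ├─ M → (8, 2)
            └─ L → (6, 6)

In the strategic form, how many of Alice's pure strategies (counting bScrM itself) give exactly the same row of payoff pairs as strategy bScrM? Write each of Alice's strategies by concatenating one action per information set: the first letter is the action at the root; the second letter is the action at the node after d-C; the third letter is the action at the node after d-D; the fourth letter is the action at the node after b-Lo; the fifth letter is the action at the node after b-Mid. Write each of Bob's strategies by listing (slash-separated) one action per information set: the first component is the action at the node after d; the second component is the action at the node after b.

Row for bScrM (columns C/Lo, C/Mid, D/Lo, D/Mid): (1,2) (8,2) (1,2) (8,2).
Under bScrM, Alice's choice at the node after d-C and at the node after d-D can never be reached regardless of what Bob does, so varying those choices leaves every outcome unchanged.
Holding the reachable choices fixed and varying the unreachable ones freely already gives 2 × 2 = 4 equivalent strategies.
No other strategy reproduces this row, so those 4 are the full class: bSarM, bScrM, bNarM, bNcrM.

4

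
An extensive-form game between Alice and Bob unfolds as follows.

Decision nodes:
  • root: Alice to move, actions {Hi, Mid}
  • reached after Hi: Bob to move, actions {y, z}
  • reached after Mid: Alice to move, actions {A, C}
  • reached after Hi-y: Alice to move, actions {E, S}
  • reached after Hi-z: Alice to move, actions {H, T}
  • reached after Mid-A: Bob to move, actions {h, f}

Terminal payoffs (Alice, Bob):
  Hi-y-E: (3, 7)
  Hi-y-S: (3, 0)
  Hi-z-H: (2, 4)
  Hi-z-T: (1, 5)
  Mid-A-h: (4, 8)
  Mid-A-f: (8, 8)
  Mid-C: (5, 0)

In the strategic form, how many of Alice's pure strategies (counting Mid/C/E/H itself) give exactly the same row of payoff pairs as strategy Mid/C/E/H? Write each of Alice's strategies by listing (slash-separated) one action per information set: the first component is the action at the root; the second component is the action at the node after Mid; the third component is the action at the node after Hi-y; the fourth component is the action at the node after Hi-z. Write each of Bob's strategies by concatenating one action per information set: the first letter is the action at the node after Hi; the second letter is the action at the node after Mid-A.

4

Row for Mid/C/E/H (columns yh, yf, zh, zf): (5,0) (5,0) (5,0) (5,0).
Under Mid/C/E/H, Alice's choice at the node after Hi-y and at the node after Hi-z can never be reached regardless of what Bob does, so varying those choices leaves every outcome unchanged.
Holding the reachable choices fixed and varying the unreachable ones freely already gives 2 × 2 = 4 equivalent strategies.
No other strategy reproduces this row, so those 4 are the full class: Mid/C/E/H, Mid/C/E/T, Mid/C/S/H, Mid/C/S/T.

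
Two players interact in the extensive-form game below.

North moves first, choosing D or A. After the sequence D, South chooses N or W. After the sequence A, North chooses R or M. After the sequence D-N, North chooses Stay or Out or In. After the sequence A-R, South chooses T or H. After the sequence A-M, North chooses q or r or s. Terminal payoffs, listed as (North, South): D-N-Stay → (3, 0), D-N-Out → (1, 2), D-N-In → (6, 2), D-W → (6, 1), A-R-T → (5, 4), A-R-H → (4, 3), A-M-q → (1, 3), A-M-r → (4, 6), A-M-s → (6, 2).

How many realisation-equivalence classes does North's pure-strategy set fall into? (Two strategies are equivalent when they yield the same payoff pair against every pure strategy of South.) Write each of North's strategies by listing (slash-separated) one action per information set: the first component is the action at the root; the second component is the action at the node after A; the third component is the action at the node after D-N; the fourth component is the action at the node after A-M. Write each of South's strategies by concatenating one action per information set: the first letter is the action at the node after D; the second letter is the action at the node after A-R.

North has 36 pure strategies: D/R/Stay/q, D/R/Stay/r, D/R/Stay/s, D/R/Out/q, D/R/Out/r, D/R/Out/s, D/R/In/q, D/R/In/r, D/R/In/s, D/M/Stay/q, D/M/Stay/r, D/M/Stay/s, D/M/Out/q, D/M/Out/r, D/M/Out/s, D/M/In/q, D/M/In/r, D/M/In/s, A/R/Stay/q, A/R/Stay/r, A/R/Stay/s, A/R/Out/q, A/R/Out/r, A/R/Out/s, A/R/In/q, A/R/In/r, A/R/In/s, A/M/Stay/q, A/M/Stay/r, A/M/Stay/s, A/M/Out/q, A/M/Out/r, A/M/Out/s, A/M/In/q, A/M/In/r, A/M/In/s. Columns: NT, NH, WT, WH.
{D/R/Stay/q, D/R/Stay/r, D/R/Stay/s, D/M/Stay/q, D/M/Stay/r, D/M/Stay/s} → row (3,0) (3,0) (6,1) (6,1)
{D/R/Out/q, D/R/Out/r, D/R/Out/s, D/M/Out/q, D/M/Out/r, D/M/Out/s} → row (1,2) (1,2) (6,1) (6,1)
{D/R/In/q, D/R/In/r, D/R/In/s, D/M/In/q, D/M/In/r, D/M/In/s} → row (6,2) (6,2) (6,1) (6,1)
{A/R/Stay/q, A/R/Stay/r, A/R/Stay/s, A/R/Out/q, A/R/Out/r, A/R/Out/s, A/R/In/q, A/R/In/r, A/R/In/s} → row (5,4) (4,3) (5,4) (4,3)
{A/M/Stay/q, A/M/Out/q, A/M/In/q} → row (1,3) (1,3) (1,3) (1,3)
{A/M/Stay/r, A/M/Out/r, A/M/In/r} → row (4,6) (4,6) (4,6) (4,6)
{A/M/Stay/s, A/M/Out/s, A/M/In/s} → row (6,2) (6,2) (6,2) (6,2)
That's 7 distinct rows out of 36 strategies.

7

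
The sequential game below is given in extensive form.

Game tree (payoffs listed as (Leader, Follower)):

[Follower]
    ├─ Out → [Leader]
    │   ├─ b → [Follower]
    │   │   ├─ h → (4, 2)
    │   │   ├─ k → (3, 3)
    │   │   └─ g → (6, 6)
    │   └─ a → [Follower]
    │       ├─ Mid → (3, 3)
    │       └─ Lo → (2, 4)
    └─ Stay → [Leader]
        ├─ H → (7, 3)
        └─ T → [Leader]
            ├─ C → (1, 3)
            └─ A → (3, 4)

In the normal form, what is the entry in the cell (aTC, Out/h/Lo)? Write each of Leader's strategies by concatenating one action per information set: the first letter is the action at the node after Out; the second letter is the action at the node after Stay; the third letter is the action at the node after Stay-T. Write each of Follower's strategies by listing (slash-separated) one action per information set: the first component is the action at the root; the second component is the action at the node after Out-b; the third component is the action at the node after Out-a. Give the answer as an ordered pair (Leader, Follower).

(2, 4)

Trace the play path from the root:
  Follower plays Out
  Leader plays a at [Out]
  Follower plays Lo at [Out-a]
→ terminal payoff (2, 4).
(Leader's choice at the node after Stay is never reached on this path, so it doesn't affect the outcome.)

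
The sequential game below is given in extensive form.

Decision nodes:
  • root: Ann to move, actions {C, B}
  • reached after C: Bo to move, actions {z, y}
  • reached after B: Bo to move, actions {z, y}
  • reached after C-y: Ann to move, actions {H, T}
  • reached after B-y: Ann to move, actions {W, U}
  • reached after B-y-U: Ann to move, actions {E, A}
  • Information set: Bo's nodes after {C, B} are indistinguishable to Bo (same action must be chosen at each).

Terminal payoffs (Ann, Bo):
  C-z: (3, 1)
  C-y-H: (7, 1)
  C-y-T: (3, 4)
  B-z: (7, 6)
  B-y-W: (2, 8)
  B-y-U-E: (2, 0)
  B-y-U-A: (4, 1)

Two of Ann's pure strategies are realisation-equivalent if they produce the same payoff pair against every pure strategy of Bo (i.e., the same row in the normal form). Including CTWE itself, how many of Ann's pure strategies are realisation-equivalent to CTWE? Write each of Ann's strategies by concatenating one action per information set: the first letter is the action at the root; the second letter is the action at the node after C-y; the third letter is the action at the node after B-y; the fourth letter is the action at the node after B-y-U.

4

Row for CTWE (columns z, y): (3,1) (3,4).
Under CTWE, Ann's choice at the node after B-y and at the node after B-y-U can never be reached regardless of what Bo does, so varying those choices leaves every outcome unchanged.
Holding the reachable choices fixed and varying the unreachable ones freely already gives 2 × 2 = 4 equivalent strategies.
No other strategy reproduces this row, so those 4 are the full class: CTWE, CTWA, CTUE, CTUA.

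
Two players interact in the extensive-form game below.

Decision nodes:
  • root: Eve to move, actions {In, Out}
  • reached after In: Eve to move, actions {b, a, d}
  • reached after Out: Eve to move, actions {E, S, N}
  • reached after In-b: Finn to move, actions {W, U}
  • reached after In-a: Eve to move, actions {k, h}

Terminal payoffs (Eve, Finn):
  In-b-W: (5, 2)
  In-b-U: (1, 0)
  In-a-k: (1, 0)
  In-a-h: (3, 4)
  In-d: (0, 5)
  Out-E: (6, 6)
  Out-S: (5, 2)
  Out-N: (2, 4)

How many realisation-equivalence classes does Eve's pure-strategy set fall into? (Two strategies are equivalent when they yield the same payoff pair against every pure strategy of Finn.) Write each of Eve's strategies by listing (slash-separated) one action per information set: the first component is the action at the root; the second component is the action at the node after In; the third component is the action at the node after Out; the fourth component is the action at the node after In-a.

Eve has 36 pure strategies: In/b/E/k, In/b/E/h, In/b/S/k, In/b/S/h, In/b/N/k, In/b/N/h, In/a/E/k, In/a/E/h, In/a/S/k, In/a/S/h, In/a/N/k, In/a/N/h, In/d/E/k, In/d/E/h, In/d/S/k, In/d/S/h, In/d/N/k, In/d/N/h, Out/b/E/k, Out/b/E/h, Out/b/S/k, Out/b/S/h, Out/b/N/k, Out/b/N/h, Out/a/E/k, Out/a/E/h, Out/a/S/k, Out/a/S/h, Out/a/N/k, Out/a/N/h, Out/d/E/k, Out/d/E/h, Out/d/S/k, Out/d/S/h, Out/d/N/k, Out/d/N/h. Columns: W, U.
{In/b/E/k, In/b/E/h, In/b/S/k, In/b/S/h, In/b/N/k, In/b/N/h} → row (5,2) (1,0)
{In/a/E/k, In/a/S/k, In/a/N/k} → row (1,0) (1,0)
{In/a/E/h, In/a/S/h, In/a/N/h} → row (3,4) (3,4)
{In/d/E/k, In/d/E/h, In/d/S/k, In/d/S/h, In/d/N/k, In/d/N/h} → row (0,5) (0,5)
{Out/b/E/k, Out/b/E/h, Out/a/E/k, Out/a/E/h, Out/d/E/k, Out/d/E/h} → row (6,6) (6,6)
{Out/b/S/k, Out/b/S/h, Out/a/S/k, Out/a/S/h, Out/d/S/k, Out/d/S/h} → row (5,2) (5,2)
{Out/b/N/k, Out/b/N/h, Out/a/N/k, Out/a/N/h, Out/d/N/k, Out/d/N/h} → row (2,4) (2,4)
That's 7 distinct rows out of 36 strategies.

7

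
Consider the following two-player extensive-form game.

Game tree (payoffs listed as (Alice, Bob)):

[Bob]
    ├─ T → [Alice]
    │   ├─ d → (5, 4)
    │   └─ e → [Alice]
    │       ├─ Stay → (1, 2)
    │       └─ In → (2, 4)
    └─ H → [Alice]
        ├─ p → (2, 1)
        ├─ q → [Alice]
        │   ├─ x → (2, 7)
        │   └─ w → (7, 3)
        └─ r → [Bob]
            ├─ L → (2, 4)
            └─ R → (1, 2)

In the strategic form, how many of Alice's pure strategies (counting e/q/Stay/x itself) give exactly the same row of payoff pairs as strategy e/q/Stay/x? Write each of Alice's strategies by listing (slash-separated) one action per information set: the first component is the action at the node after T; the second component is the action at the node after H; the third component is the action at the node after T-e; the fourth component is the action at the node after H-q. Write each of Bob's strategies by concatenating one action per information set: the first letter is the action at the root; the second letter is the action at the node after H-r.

1

Row for e/q/Stay/x (columns TL, TR, HL, HR): (1,2) (1,2) (2,7) (2,7).
Every one of Alice's information sets is on the play path for some reply by Bob when Alice follows e/q/Stay/x.
Changing the action at any of them therefore changes at least one column, so only e/q/Stay/x itself gives this row.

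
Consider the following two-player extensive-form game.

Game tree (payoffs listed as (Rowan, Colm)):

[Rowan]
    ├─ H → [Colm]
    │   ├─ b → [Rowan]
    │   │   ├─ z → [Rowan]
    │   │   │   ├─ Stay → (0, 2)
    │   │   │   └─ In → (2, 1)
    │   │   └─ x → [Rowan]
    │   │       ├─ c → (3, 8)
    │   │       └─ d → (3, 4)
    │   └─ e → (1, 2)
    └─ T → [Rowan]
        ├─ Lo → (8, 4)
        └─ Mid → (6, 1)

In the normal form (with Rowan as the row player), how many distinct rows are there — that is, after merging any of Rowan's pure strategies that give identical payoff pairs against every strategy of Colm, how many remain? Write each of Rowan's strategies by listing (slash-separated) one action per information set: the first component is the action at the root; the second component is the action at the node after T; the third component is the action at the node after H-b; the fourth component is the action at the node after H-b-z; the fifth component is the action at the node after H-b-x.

6

Rowan has 32 pure strategies: H/Lo/z/Stay/c, H/Lo/z/Stay/d, H/Lo/z/In/c, H/Lo/z/In/d, H/Lo/x/Stay/c, H/Lo/x/Stay/d, H/Lo/x/In/c, H/Lo/x/In/d, H/Mid/z/Stay/c, H/Mid/z/Stay/d, H/Mid/z/In/c, H/Mid/z/In/d, H/Mid/x/Stay/c, H/Mid/x/Stay/d, H/Mid/x/In/c, H/Mid/x/In/d, T/Lo/z/Stay/c, T/Lo/z/Stay/d, T/Lo/z/In/c, T/Lo/z/In/d, T/Lo/x/Stay/c, T/Lo/x/Stay/d, T/Lo/x/In/c, T/Lo/x/In/d, T/Mid/z/Stay/c, T/Mid/z/Stay/d, T/Mid/z/In/c, T/Mid/z/In/d, T/Mid/x/Stay/c, T/Mid/x/Stay/d, T/Mid/x/In/c, T/Mid/x/In/d. Columns: b, e.
{H/Lo/z/Stay/c, H/Lo/z/Stay/d, H/Mid/z/Stay/c, H/Mid/z/Stay/d} → row (0,2) (1,2)
{H/Lo/z/In/c, H/Lo/z/In/d, H/Mid/z/In/c, H/Mid/z/In/d} → row (2,1) (1,2)
{H/Lo/x/Stay/c, H/Lo/x/In/c, H/Mid/x/Stay/c, H/Mid/x/In/c} → row (3,8) (1,2)
{H/Lo/x/Stay/d, H/Lo/x/In/d, H/Mid/x/Stay/d, H/Mid/x/In/d} → row (3,4) (1,2)
{T/Lo/z/Stay/c, T/Lo/z/Stay/d, T/Lo/z/In/c, T/Lo/z/In/d, T/Lo/x/Stay/c, T/Lo/x/Stay/d, T/Lo/x/In/c, T/Lo/x/In/d} → row (8,4) (8,4)
{T/Mid/z/Stay/c, T/Mid/z/Stay/d, T/Mid/z/In/c, T/Mid/z/In/d, T/Mid/x/Stay/c, T/Mid/x/Stay/d, T/Mid/x/In/c, T/Mid/x/In/d} → row (6,1) (6,1)
That's 6 distinct rows out of 32 strategies.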